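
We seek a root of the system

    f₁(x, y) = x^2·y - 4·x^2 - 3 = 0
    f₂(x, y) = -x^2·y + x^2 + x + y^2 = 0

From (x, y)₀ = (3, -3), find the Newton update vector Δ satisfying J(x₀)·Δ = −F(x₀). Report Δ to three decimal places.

(-1.378, 0.904)

At (3, -3): F = (-66.000, 48.000).
Jacobian J = [[2·x·y - 8·x, x^2], [-2·x·y + 2·x + 1, -x^2 + 2·y]].
At the point, J = [[-42.000, 9.000], [25.000, -15.000]] (det J = 405.000).
Solving J·Δ = −F gives Δ = (-1.378, 0.904).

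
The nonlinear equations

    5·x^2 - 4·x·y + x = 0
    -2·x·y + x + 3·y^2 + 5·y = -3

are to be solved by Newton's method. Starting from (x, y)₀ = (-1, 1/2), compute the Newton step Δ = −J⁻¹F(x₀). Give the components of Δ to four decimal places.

At (-1, 1/2): F = (6.0000, 6.2500).
Jacobian J = [[10·x - 4·y + 1, -4·x], [-2·y + 1, -2·x + 6·y + 5]].
At the point, J = [[-11.0000, 4.0000], [0.0000, 10.0000]] (det J = -110.0000).
Solving J·Δ = −F gives Δ = (0.3182, -0.6250).

(0.3182, -0.6250)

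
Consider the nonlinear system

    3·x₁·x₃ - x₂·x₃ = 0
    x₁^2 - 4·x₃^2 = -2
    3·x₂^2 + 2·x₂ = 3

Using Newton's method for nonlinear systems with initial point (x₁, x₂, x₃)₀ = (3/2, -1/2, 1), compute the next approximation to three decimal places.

At (3/2, -1/2, 1): F = (5.000, 0.250, -3.250).
Jacobian J = [[3·x₃, -x₃, 3·x₁ - x₂], [2·x₁, 0, -8·x₃], [0, 6·x₂ + 2, 0]].
At the point, J = [[3.000, -1.000, 5.000], [3.000, 0.000, -8.000], [0.000, -1.000, 0.000]] (det J = -39.000).
Solving J·Δ = −F gives Δ = (-1.724, -3.250, -0.615).
Then the next iterate is (x₁, x₂, x₃)₁ = (-0.224, -3.750, 0.385).

(-0.224, -3.750, 0.385)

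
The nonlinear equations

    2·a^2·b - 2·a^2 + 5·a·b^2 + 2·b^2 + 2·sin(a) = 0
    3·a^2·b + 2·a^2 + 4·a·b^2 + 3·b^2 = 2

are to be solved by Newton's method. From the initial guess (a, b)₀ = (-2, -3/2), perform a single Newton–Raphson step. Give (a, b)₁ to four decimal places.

(-0.4476, -1.7313)

At (-2, -3/2): F = (-39.818595, -23.2500).
Jacobian J = [[4·a·b - 4·a + 5·b^2 + 2·cos(a), 2·a^2 + 10·a·b + 4·b], [6·a·b + 4·a + 4·b^2, 3·a^2 + 8·a·b + 6·b]].
At the point, J = [[30.417706, 32.0000], [19.0000, 27.0000]] (det J = 213.278071).
Solving J·Δ = −F gives Δ = (1.5524, -0.2313).
Then the next iterate is (a, b)₁ = (-0.4476, -1.7313).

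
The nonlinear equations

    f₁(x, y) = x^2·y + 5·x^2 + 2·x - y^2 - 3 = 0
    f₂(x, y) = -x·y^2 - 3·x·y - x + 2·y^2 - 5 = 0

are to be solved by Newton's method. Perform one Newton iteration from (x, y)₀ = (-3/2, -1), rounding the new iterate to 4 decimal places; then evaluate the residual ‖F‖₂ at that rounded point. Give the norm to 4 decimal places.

At (-3/2, -1): F = (2.0000, -4.5000).
Jacobian J = [[2·x·y + 10·x + 2, x^2 - 2·y], [-y^2 - 3·y - 1, -2·x·y - 3·x + 4·y]].
At the point, J = [[-10.0000, 4.2500], [1.0000, -2.5000]] (det J = 20.7500).
Solving J·Δ = −F gives Δ = (-0.6807, -2.0723).
Then the next iterate is (x, y)₁ = (-2.1807, -3.0723).
Re-evaluating at (-2.1807, -3.0723): F = (-7.633342, 16.543148), so ‖F‖₂ = 18.2193.

18.2193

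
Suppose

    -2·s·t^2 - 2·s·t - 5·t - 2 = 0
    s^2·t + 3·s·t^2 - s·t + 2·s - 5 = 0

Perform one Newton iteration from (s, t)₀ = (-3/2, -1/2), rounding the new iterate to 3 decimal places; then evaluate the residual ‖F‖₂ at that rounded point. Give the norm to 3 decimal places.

3.625

At (-3/2, -1/2): F = (-0.250, -11.000).
Jacobian J = [[-2·t^2 - 2·t, -4·s·t - 2·s - 5], [2·s·t + 3·t^2 - t + 2, s^2 + 6·s·t - s]].
At the point, J = [[0.500, -5.000], [4.750, 8.250]] (det J = 27.875).
Solving J·Δ = −F gives Δ = (2.047, 0.155).
Then the next iterate is (s, t)₁ = (0.547, -0.345).
Re-evaluating at (0.547, -0.345): F = (-0.02778, -3.62519), so ‖F‖₂ = 3.625.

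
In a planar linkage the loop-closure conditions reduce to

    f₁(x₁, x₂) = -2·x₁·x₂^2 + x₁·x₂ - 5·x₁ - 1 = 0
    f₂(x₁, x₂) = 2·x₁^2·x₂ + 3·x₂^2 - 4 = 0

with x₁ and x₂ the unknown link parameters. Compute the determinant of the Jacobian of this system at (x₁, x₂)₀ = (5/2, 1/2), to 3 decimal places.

J = [[-2·x₂^2 + x₂ - 5, -4·x₁·x₂ + x₁], [4·x₁·x₂, 2·x₁^2 + 6·x₂]].
At the point, J = [[-5.000, -2.500], [5.000, 15.500]].
det J = -65.000.

-65.000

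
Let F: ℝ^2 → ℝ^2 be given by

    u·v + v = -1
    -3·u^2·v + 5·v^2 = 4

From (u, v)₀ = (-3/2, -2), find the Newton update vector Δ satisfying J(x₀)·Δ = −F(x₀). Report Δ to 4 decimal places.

At (-3/2, -2): F = (2.0000, 29.5000).
Jacobian J = [[v, u + 1], [-6·u·v, -3·u^2 + 10·v]].
At the point, J = [[-2.0000, -0.5000], [-18.0000, -26.7500]] (det J = 44.5000).
Solving J·Δ = −F gives Δ = (0.8708, 0.5169).

(0.8708, 0.5169)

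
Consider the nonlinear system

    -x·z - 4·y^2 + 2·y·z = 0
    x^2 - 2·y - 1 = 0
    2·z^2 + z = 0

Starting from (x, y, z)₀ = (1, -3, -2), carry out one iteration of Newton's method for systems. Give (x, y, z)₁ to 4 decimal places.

(-0.4545, -1.4545, -1.1429)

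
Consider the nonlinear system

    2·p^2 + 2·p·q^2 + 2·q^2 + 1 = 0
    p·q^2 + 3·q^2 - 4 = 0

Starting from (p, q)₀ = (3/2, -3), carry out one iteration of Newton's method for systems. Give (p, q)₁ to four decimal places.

At (3/2, -3): F = (50.5000, 36.5000).
Jacobian J = [[4·p + 2·q^2, 4·p·q + 4·q], [q^2, 2·p·q + 6·q]].
At the point, J = [[24.0000, -30.0000], [9.0000, -27.0000]] (det J = -378.0000).
Solving J·Δ = −F gives Δ = (-0.7103, 1.1151).
Then the next iterate is (p, q)₁ = (0.7897, -1.8849).

(0.7897, -1.8849)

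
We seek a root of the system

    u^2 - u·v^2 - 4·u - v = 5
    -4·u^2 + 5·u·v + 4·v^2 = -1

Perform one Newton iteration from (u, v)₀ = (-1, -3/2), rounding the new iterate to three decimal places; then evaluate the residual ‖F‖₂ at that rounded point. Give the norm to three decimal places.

At (-1, -3/2): F = (3.750, 13.500).
Jacobian J = [[2·u - v^2 - 4, -2·u·v - 1], [-8·u + 5·v, 5·u + 8·v]].
At the point, J = [[-8.250, -4.000], [0.500, -17.000]] (det J = 142.250).
Solving J·Δ = −F gives Δ = (0.069, 0.796).
Then the next iterate is (u, v)₁ = (-0.931, -0.704).
Re-evaluating at (-0.931, -0.704): F = (0.75618, 2.79254), so ‖F‖₂ = 2.893.

2.893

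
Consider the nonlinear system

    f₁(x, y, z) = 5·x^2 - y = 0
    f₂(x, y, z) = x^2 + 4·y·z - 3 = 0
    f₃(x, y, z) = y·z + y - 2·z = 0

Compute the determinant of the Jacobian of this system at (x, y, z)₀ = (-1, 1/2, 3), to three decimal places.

J = [[10·x, -1, 0], [2·x, 4·z, 4·y], [0, z + 1, y - 2]].
At the point, J = [[-10.000, -1.000, 0.000], [-2.000, 12.000, 2.000], [0.000, 4.000, -1.500]].
det J = 263.000.

263.000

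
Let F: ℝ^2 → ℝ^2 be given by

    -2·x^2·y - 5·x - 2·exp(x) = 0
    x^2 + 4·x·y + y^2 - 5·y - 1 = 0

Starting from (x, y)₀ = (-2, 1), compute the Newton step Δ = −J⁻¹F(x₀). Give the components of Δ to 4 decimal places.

At (-2, 1): F = (1.729329, -9.0000).
Jacobian J = [[-4·x·y - 2·exp(x) - 5, -2·x^2], [2·x + 4·y, 4·x + 2·y - 5]].
At the point, J = [[2.729329, -8.0000], [0.0000, -11.0000]] (det J = -30.022624).
Solving J·Δ = −F gives Δ = (-3.0318, -0.8182).

(-3.0318, -0.8182)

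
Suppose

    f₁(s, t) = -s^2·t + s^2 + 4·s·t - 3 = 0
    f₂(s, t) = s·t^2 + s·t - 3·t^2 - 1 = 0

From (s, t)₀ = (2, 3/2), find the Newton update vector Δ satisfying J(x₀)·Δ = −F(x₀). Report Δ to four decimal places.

At (2, 3/2): F = (7.0000, -0.2500).
Jacobian J = [[-2·s·t + 2·s + 4·t, -s^2 + 4·s], [t^2 + t, 2·s·t + s - 6·t]].
At the point, J = [[4.0000, 4.0000], [3.7500, -1.0000]] (det J = -19.0000).
Solving J·Δ = −F gives Δ = (-0.3158, -1.4342).

(-0.3158, -1.4342)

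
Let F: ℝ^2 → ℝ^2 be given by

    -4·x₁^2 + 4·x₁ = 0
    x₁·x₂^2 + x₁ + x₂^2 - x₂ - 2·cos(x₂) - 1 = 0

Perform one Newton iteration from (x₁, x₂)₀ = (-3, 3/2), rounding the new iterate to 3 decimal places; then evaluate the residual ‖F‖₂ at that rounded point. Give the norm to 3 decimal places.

12.640

At (-3, 3/2): F = (-48.000, -10.14147).
Jacobian J = [[-8·x₁ + 4, 0], [x₂^2 + 1, 2·x₁·x₂ + 2·x₂ + 2·sin(x₂) - 1]].
At the point, J = [[28.000, 0.000], [3.250, -5.00501]] (det J = -140.14028).
Solving J·Δ = −F gives Δ = (1.714, -0.913).
Then the next iterate is (x₁, x₂)₁ = (-1.286, 0.587).
Re-evaluating at (-1.286, 0.587): F = (-11.75918, -4.63676), so ‖F‖₂ = 12.640.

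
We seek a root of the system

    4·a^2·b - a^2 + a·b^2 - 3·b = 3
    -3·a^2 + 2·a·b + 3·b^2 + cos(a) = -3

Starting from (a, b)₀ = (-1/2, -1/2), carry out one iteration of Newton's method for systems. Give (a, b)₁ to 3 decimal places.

At (-1/2, -1/2): F = (-2.375, 4.37758).
Jacobian J = [[8·a·b - 2·a + b^2, 4·a^2 + 2·a·b - 3], [-6·a + 2·b - sin(a), 2·a + 6·b]].
At the point, J = [[3.250, -1.500], [2.47943, -4.000]] (det J = -9.28086).
Solving J·Δ = −F gives Δ = (1.731, 2.167).
Then the next iterate is (a, b)₁ = (1.231, 1.667).

(1.231, 1.667)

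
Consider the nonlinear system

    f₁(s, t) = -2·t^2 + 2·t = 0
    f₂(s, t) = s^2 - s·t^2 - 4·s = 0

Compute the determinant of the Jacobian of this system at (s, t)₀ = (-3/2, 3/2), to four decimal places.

-37.0000

J = [[0, -4·t + 2], [2·s - t^2 - 4, -2·s·t]].
At the point, J = [[0.0000, -4.0000], [-9.2500, 4.5000]].
det J = -37.0000.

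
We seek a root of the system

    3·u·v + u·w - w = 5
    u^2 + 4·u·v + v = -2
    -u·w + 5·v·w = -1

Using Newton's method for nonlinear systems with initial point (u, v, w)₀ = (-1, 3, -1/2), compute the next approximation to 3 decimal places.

At (-1, 3, -1/2): F = (-13.000, -6.000, -7.000).
Jacobian J = [[3·v + w, 3·u, u - 1], [2·u + 4·v, 4·u + 1, 0], [-w, 5·w, -u + 5·v]].
At the point, J = [[8.500, -3.000, -2.000], [10.000, -3.000, 0.000], [0.500, -2.500, 16.000]] (det J = 119.000).
Solving J·Δ = −F gives Δ = (-2.924, -11.748, -1.307).
Then the next iterate is (u, v, w)₁ = (-3.924, -8.748, -1.807).

(-3.924, -8.748, -1.807)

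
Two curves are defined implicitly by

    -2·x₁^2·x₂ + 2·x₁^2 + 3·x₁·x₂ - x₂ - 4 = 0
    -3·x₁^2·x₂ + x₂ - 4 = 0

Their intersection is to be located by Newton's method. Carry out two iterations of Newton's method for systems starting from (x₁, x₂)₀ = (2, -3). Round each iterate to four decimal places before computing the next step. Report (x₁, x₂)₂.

(1.3882, -1.1090)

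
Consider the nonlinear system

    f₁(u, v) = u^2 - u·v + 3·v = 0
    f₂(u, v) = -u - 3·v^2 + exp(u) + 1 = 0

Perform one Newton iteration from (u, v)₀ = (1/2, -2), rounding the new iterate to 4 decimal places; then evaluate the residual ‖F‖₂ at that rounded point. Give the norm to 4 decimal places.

At (1/2, -2): F = (-4.7500, -9.851279).
Jacobian J = [[2·u - v, -u + 3], [exp(u) - 1, -6·v]].
At the point, J = [[3.0000, 2.5000], [0.648721, 12.0000]] (det J = 34.378197).
Solving J·Δ = −F gives Δ = (0.9416, 0.7700).
Then the next iterate is (u, v)₁ = (1.4416, -1.2300).
Re-evaluating at (1.4416, -1.2300): F = (0.161379, -0.752846), so ‖F‖₂ = 0.7699.

0.7699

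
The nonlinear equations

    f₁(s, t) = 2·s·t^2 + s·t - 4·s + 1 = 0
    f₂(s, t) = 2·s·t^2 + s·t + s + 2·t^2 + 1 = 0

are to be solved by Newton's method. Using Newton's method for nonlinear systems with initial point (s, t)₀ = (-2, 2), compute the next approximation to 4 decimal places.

At (-2, 2): F = (-11.0000, -13.0000).
Jacobian J = [[2·t^2 + t - 4, 4·s·t + s], [2·t^2 + t + 1, 4·s·t + s + 4·t]].
At the point, J = [[6.0000, -18.0000], [11.0000, -10.0000]] (det J = 138.0000).
Solving J·Δ = −F gives Δ = (0.8986, -0.3116).
Then the next iterate is (s, t)₁ = (-1.1014, 1.6884).

(-1.1014, 1.6884)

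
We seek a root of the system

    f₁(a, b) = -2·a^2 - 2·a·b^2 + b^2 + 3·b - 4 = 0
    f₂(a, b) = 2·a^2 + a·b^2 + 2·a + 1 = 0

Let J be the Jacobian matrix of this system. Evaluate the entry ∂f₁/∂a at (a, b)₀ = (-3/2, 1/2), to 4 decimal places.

∂f₁/∂a = -4·a - 2·b^2.
At (-3/2, 1/2) this is 5.5000.

5.5000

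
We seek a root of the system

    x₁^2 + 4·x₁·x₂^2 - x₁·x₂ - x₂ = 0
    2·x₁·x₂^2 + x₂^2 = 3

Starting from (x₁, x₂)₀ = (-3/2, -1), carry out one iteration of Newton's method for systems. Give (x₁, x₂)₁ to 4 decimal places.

(1.1765, -1.0882)

At (-3/2, -1): F = (-4.2500, -5.0000).
Jacobian J = [[2·x₁ + 4·x₂^2 - x₂, 8·x₁·x₂ - x₁ - 1], [2·x₂^2, 4·x₁·x₂ + 2·x₂]].
At the point, J = [[2.0000, 12.5000], [2.0000, 4.0000]] (det J = -17.0000).
Solving J·Δ = −F gives Δ = (2.6765, -0.0882).
Then the next iterate is (x₁, x₂)₁ = (1.1765, -1.0882).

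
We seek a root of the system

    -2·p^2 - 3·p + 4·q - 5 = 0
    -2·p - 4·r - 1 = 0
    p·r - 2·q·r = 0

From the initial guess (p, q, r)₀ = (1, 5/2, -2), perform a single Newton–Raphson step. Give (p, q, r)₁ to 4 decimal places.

(0.5714, 1.7500, -0.5357)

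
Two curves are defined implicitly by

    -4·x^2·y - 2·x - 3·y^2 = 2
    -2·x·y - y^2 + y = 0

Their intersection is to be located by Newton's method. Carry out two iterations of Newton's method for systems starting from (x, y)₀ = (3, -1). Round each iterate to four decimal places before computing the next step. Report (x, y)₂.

(9.1815, 1.3861)

At (3, -1): F = (25.0000, 4.0000).
Jacobian J = [[-8·x·y - 2, -4·x^2 - 6·y], [-2·y, -2·x - 2·y + 1]].
At the point, J = [[22.0000, -30.0000], [2.0000, -3.0000]] (det J = -6.0000).
Solving J·Δ = −F gives Δ = (7.5000, 6.3333).
Then the next iterate is (x, y)₁ = (10.5000, 5.3333).
Round to (10.5000, 5.3333) and repeat: F = (-2460.317567, -135.110089), J = [[-449.9972, -472.9998], [-10.6666, -30.6666]].
Δ = (-1.3185, -3.9472), so (x, y)₂ = (9.1815, 1.3861).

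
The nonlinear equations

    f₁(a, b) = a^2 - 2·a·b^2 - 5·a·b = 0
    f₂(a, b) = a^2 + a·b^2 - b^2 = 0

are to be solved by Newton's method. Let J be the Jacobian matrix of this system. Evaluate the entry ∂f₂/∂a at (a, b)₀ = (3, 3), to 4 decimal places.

15.0000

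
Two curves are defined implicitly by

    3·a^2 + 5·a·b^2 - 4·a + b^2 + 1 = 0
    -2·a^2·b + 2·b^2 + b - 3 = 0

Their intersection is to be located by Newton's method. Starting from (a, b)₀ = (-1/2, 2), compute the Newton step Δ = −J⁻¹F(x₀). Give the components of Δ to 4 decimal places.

(-0.1255, -0.6468)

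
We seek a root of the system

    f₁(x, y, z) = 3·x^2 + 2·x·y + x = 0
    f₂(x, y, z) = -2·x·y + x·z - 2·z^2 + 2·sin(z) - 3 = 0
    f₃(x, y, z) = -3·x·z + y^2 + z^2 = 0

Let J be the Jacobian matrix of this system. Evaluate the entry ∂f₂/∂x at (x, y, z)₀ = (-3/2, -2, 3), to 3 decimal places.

∂f₂/∂x = -2·y + z.
At (-3/2, -2, 3) this is 7.000.

7.000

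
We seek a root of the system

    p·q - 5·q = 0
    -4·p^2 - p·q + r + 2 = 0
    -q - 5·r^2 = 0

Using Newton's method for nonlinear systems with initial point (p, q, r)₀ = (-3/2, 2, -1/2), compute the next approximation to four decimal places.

At (-3/2, 2, -1/2): F = (-13.0000, -4.5000, -3.2500).
Jacobian J = [[q, p - 5, 0], [-8·p - q, -p, 1], [0, -1, -10·r]].
At the point, J = [[2.0000, -6.5000, 0.0000], [10.0000, 1.5000, 1.0000], [0.0000, -1.0000, 5.0000]] (det J = 342.0000).
Solving J·Δ = −F gives Δ = (0.6890, -1.7880, 0.2924).
Then the next iterate is (p, q, r)₁ = (-0.8110, 0.2120, -0.2076).

(-0.8110, 0.2120, -0.2076)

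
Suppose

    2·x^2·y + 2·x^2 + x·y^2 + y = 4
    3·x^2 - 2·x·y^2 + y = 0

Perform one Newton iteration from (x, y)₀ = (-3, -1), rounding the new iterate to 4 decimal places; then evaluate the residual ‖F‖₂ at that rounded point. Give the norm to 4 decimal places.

At (-3, -1): F = (-8.0000, 32.0000).
Jacobian J = [[4·x·y + 4·x + y^2, 2·x^2 + 2·x·y + 1], [6·x - 2·y^2, -4·x·y + 1]].
At the point, J = [[1.0000, 25.0000], [-20.0000, -11.0000]] (det J = 489.0000).
Solving J·Δ = −F gives Δ = (1.4560, 0.2618).
Then the next iterate is (x, y)₁ = (-1.5440, -0.7382).
Re-evaluating at (-1.5440, -0.7382): F = (-4.331357, 8.096380), so ‖F‖₂ = 9.1822.

9.1822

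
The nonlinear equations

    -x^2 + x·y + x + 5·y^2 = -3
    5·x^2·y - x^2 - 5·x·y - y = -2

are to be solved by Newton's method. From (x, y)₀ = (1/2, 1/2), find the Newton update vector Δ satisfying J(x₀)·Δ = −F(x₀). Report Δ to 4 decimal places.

(3.2286, -1.1571)

At (1/2, 1/2): F = (4.7500, 0.6250).
Jacobian J = [[-2·x + y + 1, x + 10·y], [10·x·y - 2·x - 5·y, 5·x^2 - 5·x - 1]].
At the point, J = [[0.5000, 5.5000], [-1.0000, -2.2500]] (det J = 4.3750).
Solving J·Δ = −F gives Δ = (3.2286, -1.1571).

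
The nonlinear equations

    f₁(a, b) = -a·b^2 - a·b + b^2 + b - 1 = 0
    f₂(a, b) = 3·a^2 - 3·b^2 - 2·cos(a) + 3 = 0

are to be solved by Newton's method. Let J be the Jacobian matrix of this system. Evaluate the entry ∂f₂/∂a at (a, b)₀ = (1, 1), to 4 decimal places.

7.6829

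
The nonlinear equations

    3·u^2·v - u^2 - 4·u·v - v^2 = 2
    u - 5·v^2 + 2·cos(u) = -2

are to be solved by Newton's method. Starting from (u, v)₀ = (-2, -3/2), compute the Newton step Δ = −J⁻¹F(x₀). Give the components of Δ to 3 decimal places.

At (-2, -3/2): F = (-38.250, -12.08229).
Jacobian J = [[6·u·v - 2·u - 4·v, 3·u^2 - 4·u - 2·v], [-2·sin(u) + 1, -10·v]].
At the point, J = [[28.000, 23.000], [2.81859, 15.000]] (det J = 355.17232).
Solving J·Δ = −F gives Δ = (0.833, 0.649).

(0.833, 0.649)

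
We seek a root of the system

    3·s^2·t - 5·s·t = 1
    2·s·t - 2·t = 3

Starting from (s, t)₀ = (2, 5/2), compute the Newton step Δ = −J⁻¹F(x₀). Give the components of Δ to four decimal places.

(-0.1600, -0.6000)

At (2, 5/2): F = (4.0000, 2.0000).
Jacobian J = [[6·s·t - 5·t, 3·s^2 - 5·s], [2·t, 2·s - 2]].
At the point, J = [[17.5000, 2.0000], [5.0000, 2.0000]] (det J = 25.0000).
Solving J·Δ = −F gives Δ = (-0.1600, -0.6000).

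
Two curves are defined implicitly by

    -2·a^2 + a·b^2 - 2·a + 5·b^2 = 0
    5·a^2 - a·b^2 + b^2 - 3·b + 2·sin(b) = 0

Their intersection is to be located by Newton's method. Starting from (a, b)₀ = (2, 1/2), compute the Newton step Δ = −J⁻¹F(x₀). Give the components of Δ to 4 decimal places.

At (2, 1/2): F = (-10.2500, 19.208851).
Jacobian J = [[-4·a + b^2 - 2, 2·a·b + 10·b], [10·a - b^2, -2·a·b + 2·b + 2·cos(b) - 3]].
At the point, J = [[-9.7500, 7.0000], [19.7500, -2.244835]] (det J = -116.362860).
Solving J·Δ = −F gives Δ = (-0.9578, 0.1302).

(-0.9578, 0.1302)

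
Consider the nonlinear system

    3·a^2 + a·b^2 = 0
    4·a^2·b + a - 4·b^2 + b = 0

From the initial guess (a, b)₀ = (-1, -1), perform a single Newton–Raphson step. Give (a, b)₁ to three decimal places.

At (-1, -1): F = (2.000, -10.000).
Jacobian J = [[6·a + b^2, 2·a·b], [8·a·b + 1, 4·a^2 - 8·b + 1]].
At the point, J = [[-5.000, 2.000], [9.000, 13.000]] (det J = -83.000).
Solving J·Δ = −F gives Δ = (0.554, 0.386).
Then the next iterate is (a, b)₁ = (-0.446, -0.614).

(-0.446, -0.614)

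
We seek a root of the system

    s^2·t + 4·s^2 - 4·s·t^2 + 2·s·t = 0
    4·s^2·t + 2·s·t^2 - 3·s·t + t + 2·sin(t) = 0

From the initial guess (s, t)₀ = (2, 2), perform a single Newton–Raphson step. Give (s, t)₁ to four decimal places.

(1.1543, 1.5772)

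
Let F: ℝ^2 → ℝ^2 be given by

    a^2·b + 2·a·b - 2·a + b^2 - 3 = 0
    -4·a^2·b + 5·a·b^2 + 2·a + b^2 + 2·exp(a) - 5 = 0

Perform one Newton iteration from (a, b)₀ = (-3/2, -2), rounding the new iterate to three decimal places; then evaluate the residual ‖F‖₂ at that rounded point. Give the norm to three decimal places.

15.114

At (-3/2, -2): F = (5.500, -15.55374).
Jacobian J = [[2·a·b + 2·b - 2, a^2 + 2·a + 2·b], [-8·a·b + 5·b^2 + 2·exp(a) + 2, -4·a^2 + 10·a·b + 2·b]].
At the point, J = [[0.000, -4.750], [-1.55374, 17.000]] (det J = -7.38026).
Solving J·Δ = −F gives Δ = (2.658, 1.158).
Then the next iterate is (a, b)₁ = (1.158, -0.842).
Re-evaluating at (1.158, -0.842): F = (-7.68620, 13.01335), so ‖F‖₂ = 15.114.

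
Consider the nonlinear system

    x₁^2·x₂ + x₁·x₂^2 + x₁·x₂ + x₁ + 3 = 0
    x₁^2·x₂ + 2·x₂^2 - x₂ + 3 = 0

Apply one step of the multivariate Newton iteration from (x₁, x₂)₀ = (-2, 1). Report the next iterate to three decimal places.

(-0.467, 0.733)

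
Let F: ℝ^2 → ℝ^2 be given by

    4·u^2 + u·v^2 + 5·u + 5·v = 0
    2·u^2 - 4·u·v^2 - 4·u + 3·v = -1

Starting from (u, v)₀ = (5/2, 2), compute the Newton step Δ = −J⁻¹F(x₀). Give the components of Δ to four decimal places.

At (5/2, 2): F = (57.5000, -30.5000).
Jacobian J = [[8·u + v^2 + 5, 2·u·v + 5], [4·u - 4·v^2 - 4, -8·u·v + 3]].
At the point, J = [[29.0000, 15.0000], [-10.0000, -37.0000]] (det J = -923.0000).
Solving J·Δ = −F gives Δ = (-1.8093, -0.3353).

(-1.8093, -0.3353)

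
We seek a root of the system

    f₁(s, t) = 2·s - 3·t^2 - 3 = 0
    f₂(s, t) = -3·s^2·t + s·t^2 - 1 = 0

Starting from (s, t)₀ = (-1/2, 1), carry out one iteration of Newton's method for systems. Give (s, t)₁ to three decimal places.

(-0.439, -0.146)

At (-1/2, 1): F = (-7.000, -2.250).
Jacobian J = [[2, -6·t], [-6·s·t + t^2, -3·s^2 + 2·s·t]].
At the point, J = [[2.000, -6.000], [4.000, -1.750]] (det J = 20.500).
Solving J·Δ = −F gives Δ = (0.061, -1.146).
Then the next iterate is (s, t)₁ = (-0.439, -0.146).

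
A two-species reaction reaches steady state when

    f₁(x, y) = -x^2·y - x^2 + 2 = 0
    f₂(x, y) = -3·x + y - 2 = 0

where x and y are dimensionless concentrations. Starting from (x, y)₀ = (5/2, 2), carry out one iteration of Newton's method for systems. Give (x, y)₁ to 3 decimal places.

(0.615, 3.844)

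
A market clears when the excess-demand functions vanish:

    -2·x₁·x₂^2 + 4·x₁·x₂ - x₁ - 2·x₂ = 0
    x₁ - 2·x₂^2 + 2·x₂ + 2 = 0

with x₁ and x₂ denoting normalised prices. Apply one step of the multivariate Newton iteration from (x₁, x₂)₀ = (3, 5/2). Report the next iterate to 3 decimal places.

(1.458, 1.995)

At (3, 5/2): F = (-15.500, -2.500).
Jacobian J = [[-2·x₂^2 + 4·x₂ - 1, -4·x₁·x₂ + 4·x₁ - 2], [1, -4·x₂ + 2]].
At the point, J = [[-3.500, -20.000], [1.000, -8.000]] (det J = 48.000).
Solving J·Δ = −F gives Δ = (-1.542, -0.505).
Then the next iterate is (x₁, x₂)₁ = (1.458, 1.995).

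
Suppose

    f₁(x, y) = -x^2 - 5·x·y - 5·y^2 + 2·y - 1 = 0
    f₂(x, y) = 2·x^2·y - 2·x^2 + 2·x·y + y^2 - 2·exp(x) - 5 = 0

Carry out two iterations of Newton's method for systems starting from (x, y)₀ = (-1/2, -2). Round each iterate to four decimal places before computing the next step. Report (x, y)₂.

(1.1789, -0.7613)

At (-1/2, -2): F = (-30.2500, -1.713061).
Jacobian J = [[-2·x - 5·y, -5·x - 10·y + 2], [4·x·y - 4·x + 2·y - 2·exp(x), 2·x^2 + 2·x + 2·y]].
At the point, J = [[11.0000, 24.5000], [0.786939, -4.5000]] (det J = -68.779998).
Solving J·Δ = −F gives Δ = (2.5893, 0.0721).
Then the next iterate is (x, y)₁ = (2.0893, -1.9279).
Round to (2.0893, -1.9279) and repeat: F = (-7.665159, -51.059229), J = [[5.4609, 10.8325], [-44.483361, 9.053149]].
Δ = (-0.9104, 1.1666), so (x, y)₂ = (1.1789, -0.7613).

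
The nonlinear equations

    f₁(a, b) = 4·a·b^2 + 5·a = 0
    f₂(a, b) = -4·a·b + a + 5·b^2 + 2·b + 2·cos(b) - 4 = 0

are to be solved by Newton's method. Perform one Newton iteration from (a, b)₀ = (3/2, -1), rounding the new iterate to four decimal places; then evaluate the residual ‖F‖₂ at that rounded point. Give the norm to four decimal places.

At (3/2, -1): F = (13.5000, 7.580605).
Jacobian J = [[4·b^2 + 5, 8·a·b], [-4·b + 1, -4·a + 10·b - 2·sin(b) + 2]].
At the point, J = [[9.0000, -12.0000], [5.0000, -12.317058]] (det J = -50.853522).
Solving J·Δ = −F gives Δ = (-1.4810, 0.0143).
Then the next iterate is (a, b)₁ = (0.0190, -0.9857).
Re-evaluating at (0.0190, -0.9857): F = (0.168842, 0.085095), so ‖F‖₂ = 0.1891.

0.1891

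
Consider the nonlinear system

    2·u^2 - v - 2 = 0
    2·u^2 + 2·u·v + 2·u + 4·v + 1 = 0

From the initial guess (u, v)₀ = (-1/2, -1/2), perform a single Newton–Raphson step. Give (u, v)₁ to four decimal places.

At (-1/2, -1/2): F = (-1.0000, -1.0000).
Jacobian J = [[4·u, -1], [4·u + 2·v + 2, 2·u + 4]].
At the point, J = [[-2.0000, -1.0000], [-1.0000, 3.0000]] (det J = -7.0000).
Solving J·Δ = −F gives Δ = (-0.5714, 0.1429).
Then the next iterate is (u, v)₁ = (-1.0714, -0.3571).

(-1.0714, -0.3571)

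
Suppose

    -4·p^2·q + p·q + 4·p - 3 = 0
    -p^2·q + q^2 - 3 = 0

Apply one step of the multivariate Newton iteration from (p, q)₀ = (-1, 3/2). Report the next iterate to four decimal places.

(-0.1950, 1.4175)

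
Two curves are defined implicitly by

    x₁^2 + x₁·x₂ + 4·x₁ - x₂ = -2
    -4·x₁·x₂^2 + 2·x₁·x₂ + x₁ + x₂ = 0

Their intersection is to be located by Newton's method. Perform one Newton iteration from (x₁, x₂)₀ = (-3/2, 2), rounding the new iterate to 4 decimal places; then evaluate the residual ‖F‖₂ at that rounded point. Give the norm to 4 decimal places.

At (-3/2, 2): F = (-6.7500, 18.5000).
Jacobian J = [[2·x₁ + x₂ + 4, x₁ - 1], [-4·x₂^2 + 2·x₂ + 1, -8·x₁·x₂ + 2·x₁ + 1]].
At the point, J = [[3.0000, -2.5000], [-11.0000, 22.0000]] (det J = 38.5000).
Solving J·Δ = −F gives Δ = (2.6558, 0.4870).
Then the next iterate is (x₁, x₂)₁ = (1.1558, 2.4870).
Re-evaluating at (1.1558, 2.4870): F = (8.346548, -19.203524), so ‖F‖₂ = 20.9390.

20.9390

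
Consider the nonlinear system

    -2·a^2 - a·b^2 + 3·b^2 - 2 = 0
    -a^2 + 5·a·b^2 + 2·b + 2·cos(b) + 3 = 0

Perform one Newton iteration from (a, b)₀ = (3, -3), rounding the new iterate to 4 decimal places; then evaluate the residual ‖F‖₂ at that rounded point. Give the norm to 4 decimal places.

37.1309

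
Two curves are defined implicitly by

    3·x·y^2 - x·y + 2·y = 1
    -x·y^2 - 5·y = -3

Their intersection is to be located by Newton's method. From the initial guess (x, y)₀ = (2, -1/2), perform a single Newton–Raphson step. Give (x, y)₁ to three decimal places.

(7.429, 0.714)

At (2, -1/2): F = (0.500, 5.000).
Jacobian J = [[3·y^2 - y, 6·x·y - x + 2], [-y^2, -2·x·y - 5]].
At the point, J = [[1.250, -6.000], [-0.250, -3.000]] (det J = -5.250).
Solving J·Δ = −F gives Δ = (5.429, 1.214).
Then the next iterate is (x, y)₁ = (7.429, 0.714).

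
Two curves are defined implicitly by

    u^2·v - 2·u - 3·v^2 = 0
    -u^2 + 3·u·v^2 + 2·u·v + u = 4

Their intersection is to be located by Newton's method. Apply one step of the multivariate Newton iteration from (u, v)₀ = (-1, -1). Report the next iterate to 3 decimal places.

At (-1, -1): F = (-2.000, -7.000).
Jacobian J = [[2·u·v - 2, u^2 - 6·v], [-2·u + 3·v^2 + 2·v + 1, 6·u·v + 2·u]].
At the point, J = [[0.000, 7.000], [4.000, 4.000]] (det J = -28.000).
Solving J·Δ = −F gives Δ = (1.464, 0.286).
Then the next iterate is (u, v)₁ = (0.464, -0.714).

(0.464, -0.714)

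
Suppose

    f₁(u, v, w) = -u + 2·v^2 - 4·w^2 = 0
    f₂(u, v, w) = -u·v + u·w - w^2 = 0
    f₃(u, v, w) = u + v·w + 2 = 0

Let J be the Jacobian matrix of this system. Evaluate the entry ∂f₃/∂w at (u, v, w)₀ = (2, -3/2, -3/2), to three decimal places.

-1.500

∂f₃/∂w = v.
At (2, -3/2, -3/2) this is -1.500.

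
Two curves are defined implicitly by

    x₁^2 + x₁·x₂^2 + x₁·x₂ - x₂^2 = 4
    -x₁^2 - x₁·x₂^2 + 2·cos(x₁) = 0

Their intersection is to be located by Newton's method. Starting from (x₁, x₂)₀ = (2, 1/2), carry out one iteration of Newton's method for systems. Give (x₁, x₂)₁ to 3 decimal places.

(0.450, 2.538)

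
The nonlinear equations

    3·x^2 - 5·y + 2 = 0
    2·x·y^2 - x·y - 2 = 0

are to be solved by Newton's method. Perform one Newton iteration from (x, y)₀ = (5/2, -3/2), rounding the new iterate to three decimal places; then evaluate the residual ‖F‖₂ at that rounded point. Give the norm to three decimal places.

At (5/2, -3/2): F = (28.250, 13.000).
Jacobian J = [[6·x, -5], [2·y^2 - y, 4·x·y - x]].
At the point, J = [[15.000, -5.000], [6.000, -17.500]] (det J = -232.500).
Solving J·Δ = −F gives Δ = (-1.847, 0.110).
Then the next iterate is (x, y)₁ = (0.653, -1.390).
Re-evaluating at (0.653, -1.390): F = (10.22923, 1.43099), so ‖F‖₂ = 10.329.

10.329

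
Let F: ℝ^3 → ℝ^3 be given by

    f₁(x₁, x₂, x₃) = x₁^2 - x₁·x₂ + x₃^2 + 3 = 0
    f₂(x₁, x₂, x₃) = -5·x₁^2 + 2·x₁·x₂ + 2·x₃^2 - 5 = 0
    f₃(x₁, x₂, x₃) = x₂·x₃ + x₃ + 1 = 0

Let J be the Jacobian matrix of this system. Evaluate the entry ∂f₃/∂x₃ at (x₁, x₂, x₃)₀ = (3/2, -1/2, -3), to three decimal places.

0.500

∂f₃/∂x₃ = x₂ + 1.
At (3/2, -1/2, -3) this is 0.500.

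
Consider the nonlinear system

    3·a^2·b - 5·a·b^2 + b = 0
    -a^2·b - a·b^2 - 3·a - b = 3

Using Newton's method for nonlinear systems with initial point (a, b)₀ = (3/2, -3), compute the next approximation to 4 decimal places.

At (3/2, -3): F = (-90.7500, -11.2500).
Jacobian J = [[6·a·b - 5·b^2, 3·a^2 - 10·a·b + 1], [-2·a·b - b^2 - 3, -a^2 - 2·a·b - 1]].
At the point, J = [[-72.0000, 52.7500], [-3.0000, 5.7500]] (det J = -255.7500).
Solving J·Δ = −F gives Δ = (0.2801, 2.1026).
Then the next iterate is (a, b)₁ = (1.7801, -0.8974).

(1.7801, -0.8974)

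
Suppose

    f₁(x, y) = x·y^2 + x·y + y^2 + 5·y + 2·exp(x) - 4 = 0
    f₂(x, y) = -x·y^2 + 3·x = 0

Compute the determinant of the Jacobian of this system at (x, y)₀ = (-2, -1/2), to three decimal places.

-11.041

J = [[y^2 + y + 2·exp(x), 2·x·y + x + 2·y + 5], [-y^2 + 3, -2·x·y]].
At the point, J = [[0.02067, 4.000], [2.750, -2.000]].
det J = -11.041.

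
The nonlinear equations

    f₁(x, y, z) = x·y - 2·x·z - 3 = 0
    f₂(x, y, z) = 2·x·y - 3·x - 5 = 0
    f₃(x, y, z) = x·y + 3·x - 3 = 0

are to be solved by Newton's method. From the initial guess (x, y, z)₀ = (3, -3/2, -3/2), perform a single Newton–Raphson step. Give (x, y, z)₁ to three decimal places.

(0.111, -0.556, -1.500)

At (3, -3/2, -3/2): F = (1.500, -23.000, 1.500).
Jacobian J = [[y - 2·z, x, -2·x], [2·y - 3, 2·x, 0], [y + 3, x, 0]].
At the point, J = [[1.500, 3.000, -6.000], [-6.000, 6.000, 0.000], [1.500, 3.000, 0.000]] (det J = 162.000).
Solving J·Δ = −F gives Δ = (-2.889, 0.944, 0.000).
Then the next iterate is (x, y, z)₁ = (0.111, -0.556, -1.500).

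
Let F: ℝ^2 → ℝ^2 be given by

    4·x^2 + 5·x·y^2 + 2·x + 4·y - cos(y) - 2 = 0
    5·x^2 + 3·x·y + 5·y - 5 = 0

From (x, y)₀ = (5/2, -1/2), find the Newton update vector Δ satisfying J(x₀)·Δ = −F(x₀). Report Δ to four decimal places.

(-1.0619, 0.3963)

At (5/2, -1/2): F = (28.247417, 20.0000).
Jacobian J = [[8·x + 5·y^2 + 2, 10·x·y + sin(y) + 4], [10·x + 3·y, 3·x + 5]].
At the point, J = [[23.2500, -8.979426], [23.5000, 12.5000]] (det J = 501.641500).
Solving J·Δ = −F gives Δ = (-1.0619, 0.3963).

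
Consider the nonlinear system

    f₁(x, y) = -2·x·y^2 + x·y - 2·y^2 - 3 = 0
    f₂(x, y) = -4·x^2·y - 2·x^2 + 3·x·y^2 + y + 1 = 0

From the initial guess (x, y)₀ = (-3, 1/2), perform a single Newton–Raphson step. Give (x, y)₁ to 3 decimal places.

At (-3, 1/2): F = (-3.500, -36.750).
Jacobian J = [[-2·y^2 + y, -4·x·y + x - 4·y], [-8·x·y - 4·x + 3·y^2, -4·x^2 + 6·x·y + 1]].
At the point, J = [[0.000, 1.000], [24.750, -44.000]] (det J = -24.750).
Solving J·Δ = −F gives Δ = (7.707, 3.500).
Then the next iterate is (x, y)₁ = (4.707, 4.000).

(4.707, 4.000)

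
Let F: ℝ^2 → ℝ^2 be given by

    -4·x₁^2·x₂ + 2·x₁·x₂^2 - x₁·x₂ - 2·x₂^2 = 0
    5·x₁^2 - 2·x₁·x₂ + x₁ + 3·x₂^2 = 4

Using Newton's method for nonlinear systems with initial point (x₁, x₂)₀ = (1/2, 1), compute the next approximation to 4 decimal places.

At (1/2, 1): F = (-2.5000, -0.2500).
Jacobian J = [[-8·x₁·x₂ + 2·x₂^2 - x₂, -4·x₁^2 + 4·x₁·x₂ - x₁ - 4·x₂], [10·x₁ - 2·x₂ + 1, -2·x₁ + 6·x₂]].
At the point, J = [[-3.0000, -3.5000], [4.0000, 5.0000]] (det J = -1.0000).
Solving J·Δ = −F gives Δ = (-13.3750, 10.7500).
Then the next iterate is (x₁, x₂)₁ = (-12.8750, 11.7500).

(-12.8750, 11.7500)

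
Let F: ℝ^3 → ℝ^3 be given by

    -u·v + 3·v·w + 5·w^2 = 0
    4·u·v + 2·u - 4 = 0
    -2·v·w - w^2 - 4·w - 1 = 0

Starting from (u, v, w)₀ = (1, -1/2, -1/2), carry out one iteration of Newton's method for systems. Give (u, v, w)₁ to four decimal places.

At (1, -1/2, -1/2): F = (2.5000, -4.0000, 0.2500).
Jacobian J = [[-v, -u + 3·w, 3·v + 10·w], [4·v + 2, 4·u, 0], [0, -2·w, -2·v - 2·w - 4]].
At the point, J = [[0.5000, -2.5000, -6.5000], [0.0000, 4.0000, 0.0000], [0.0000, 1.0000, -2.0000]] (det J = -4.0000).
Solving J·Δ = −F gives Δ = (8.1250, 1.0000, 0.6250).
Then the next iterate is (u, v, w)₁ = (9.1250, 0.5000, 0.1250).

(9.1250, 0.5000, 0.1250)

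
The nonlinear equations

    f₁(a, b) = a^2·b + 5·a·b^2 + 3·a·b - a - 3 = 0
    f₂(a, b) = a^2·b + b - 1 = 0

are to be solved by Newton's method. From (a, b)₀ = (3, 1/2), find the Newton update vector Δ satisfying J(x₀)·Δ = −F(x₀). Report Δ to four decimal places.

(-1.2524, -0.0243)

At (3, 1/2): F = (6.7500, 4.0000).
Jacobian J = [[2·a·b + 5·b^2 + 3·b - 1, a^2 + 10·a·b + 3·a], [2·a·b, a^2 + 1]].
At the point, J = [[4.7500, 33.0000], [3.0000, 10.0000]] (det J = -51.5000).
Solving J·Δ = −F gives Δ = (-1.2524, -0.0243).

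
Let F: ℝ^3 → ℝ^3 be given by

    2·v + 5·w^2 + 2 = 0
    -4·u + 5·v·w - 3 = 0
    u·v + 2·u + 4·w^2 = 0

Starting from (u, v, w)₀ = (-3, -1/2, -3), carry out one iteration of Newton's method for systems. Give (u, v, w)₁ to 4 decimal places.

(0.3694, -0.5535, -1.4702)

At (-3, -1/2, -3): F = (46.0000, 16.5000, 31.5000).
Jacobian J = [[0, 2, 10·w], [-4, 5·w, 5·v], [v + 2, u, 8·w]].
At the point, J = [[0.0000, 2.0000, -30.0000], [-4.0000, -15.0000, -2.5000], [1.5000, -3.0000, -24.0000]] (det J = -1234.5000).
Solving J·Δ = −F gives Δ = (3.3694, -0.0535, 1.5298).
Then the next iterate is (u, v, w)₁ = (0.3694, -0.5535, -1.4702).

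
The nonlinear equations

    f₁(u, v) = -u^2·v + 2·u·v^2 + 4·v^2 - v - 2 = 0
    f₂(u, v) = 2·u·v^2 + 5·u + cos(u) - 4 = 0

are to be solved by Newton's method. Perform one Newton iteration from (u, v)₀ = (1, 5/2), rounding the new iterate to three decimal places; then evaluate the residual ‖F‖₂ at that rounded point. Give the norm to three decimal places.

8.611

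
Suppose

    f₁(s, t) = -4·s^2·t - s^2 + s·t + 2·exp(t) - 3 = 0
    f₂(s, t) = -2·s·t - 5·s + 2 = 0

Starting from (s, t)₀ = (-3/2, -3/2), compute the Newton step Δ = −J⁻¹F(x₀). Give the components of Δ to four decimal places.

At (-3/2, -3/2): F = (10.946260, 5.0000).
Jacobian J = [[-8·s·t - 2·s + t, -4·s^2 + s + 2·exp(t)], [-2·t - 5, -2·s]].
At the point, J = [[-16.5000, -10.053740], [-2.0000, 3.0000]] (det J = -69.607479).
Solving J·Δ = −F gives Δ = (1.1939, -0.8707).

(1.1939, -0.8707)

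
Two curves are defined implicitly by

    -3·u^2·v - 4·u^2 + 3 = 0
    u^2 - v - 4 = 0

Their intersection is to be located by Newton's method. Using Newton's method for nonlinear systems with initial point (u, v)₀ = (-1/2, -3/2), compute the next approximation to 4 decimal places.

At (-1/2, -3/2): F = (3.1250, -2.2500).
Jacobian J = [[-6·u·v - 8·u, -3·u^2], [2·u, -1]].
At the point, J = [[-0.5000, -0.7500], [-1.0000, -1.0000]] (det J = -0.2500).
Solving J·Δ = −F gives Δ = (-19.2500, 17.0000).
Then the next iterate is (u, v)₁ = (-19.7500, 15.5000).

(-19.7500, 15.5000)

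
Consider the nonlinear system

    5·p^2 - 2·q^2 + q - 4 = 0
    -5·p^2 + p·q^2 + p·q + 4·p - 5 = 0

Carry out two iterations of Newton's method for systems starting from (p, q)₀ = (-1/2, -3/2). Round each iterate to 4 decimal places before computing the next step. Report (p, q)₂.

(1.9999, 1.0676)

At (-1/2, -3/2): F = (-8.7500, -8.6250).
Jacobian J = [[10·p, -4·q + 1], [-10·p + q^2 + q + 4, 2·p·q + p]].
At the point, J = [[-5.0000, 7.0000], [9.7500, 1.0000]] (det J = -73.2500).
Solving J·Δ = −F gives Δ = (0.7048, 1.7534).
Then the next iterate is (p, q)₁ = (0.2048, 0.2534).
Round to (0.2048, 0.2534) and repeat: F = (-3.665308, -4.325468), J = [[2.0480, -0.0136], [2.269612, 0.308593]].
Δ = (1.7951, 0.8142), so (p, q)₂ = (1.9999, 1.0676).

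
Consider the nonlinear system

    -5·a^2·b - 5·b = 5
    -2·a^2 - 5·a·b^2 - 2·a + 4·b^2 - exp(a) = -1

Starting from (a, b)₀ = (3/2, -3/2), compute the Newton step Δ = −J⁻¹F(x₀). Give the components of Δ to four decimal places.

At (3/2, -3/2): F = (19.3750, -18.856689).
Jacobian J = [[-10·a·b, -5·a^2 - 5], [-4·a - 5·b^2 - exp(a) - 2, -10·a·b + 8·b]].
At the point, J = [[22.5000, -16.2500], [-23.731689, 10.5000]] (det J = -149.389947).
Solving J·Δ = −F gives Δ = (-0.6894, 0.2378).

(-0.6894, 0.2378)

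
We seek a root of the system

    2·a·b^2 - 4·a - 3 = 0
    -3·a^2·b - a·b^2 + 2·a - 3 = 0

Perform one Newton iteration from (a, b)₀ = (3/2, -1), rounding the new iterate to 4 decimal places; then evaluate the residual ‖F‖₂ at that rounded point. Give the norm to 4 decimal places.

At (3/2, -1): F = (-6.0000, 5.2500).
Jacobian J = [[2·b^2 - 4, 4·a·b], [-6·a·b - b^2 + 2, -3·a^2 - 2·a·b]].
At the point, J = [[-2.0000, -6.0000], [10.0000, -3.7500]] (det J = 67.5000).
Solving J·Δ = −F gives Δ = (-0.8000, -0.7333).
Then the next iterate is (a, b)₁ = (0.7000, -1.7333).
Re-evaluating at (0.7000, -1.7333): F = (-1.593940, -1.155079), so ‖F‖₂ = 1.9685.

1.9685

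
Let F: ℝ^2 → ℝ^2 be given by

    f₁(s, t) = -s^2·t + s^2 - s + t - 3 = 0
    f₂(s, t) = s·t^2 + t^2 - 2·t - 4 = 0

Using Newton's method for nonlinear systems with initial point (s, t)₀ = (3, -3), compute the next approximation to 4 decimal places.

(2.2433, -1.8004)

At (3, -3): F = (27.0000, 38.0000).
Jacobian J = [[-2·s·t + 2·s - 1, -s^2 + 1], [t^2, 2·s·t + 2·t - 2]].
At the point, J = [[23.0000, -8.0000], [9.0000, -26.0000]] (det J = -526.0000).
Solving J·Δ = −F gives Δ = (-0.7567, 1.1996).
Then the next iterate is (s, t)₁ = (2.2433, -1.8004).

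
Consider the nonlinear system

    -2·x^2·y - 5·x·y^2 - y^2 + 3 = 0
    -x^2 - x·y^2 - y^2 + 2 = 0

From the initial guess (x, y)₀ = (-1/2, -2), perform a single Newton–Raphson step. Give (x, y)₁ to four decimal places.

(-0.2278, -1.4667)

At (-1/2, -2): F = (10.0000, -0.2500).
Jacobian J = [[-4·x·y - 5·y^2, -2·x^2 - 10·x·y - 2·y], [-2·x - y^2, -2·x·y - 2·y]].
At the point, J = [[-24.0000, -6.5000], [-3.0000, 2.0000]] (det J = -67.5000).
Solving J·Δ = −F gives Δ = (0.2722, 0.5333).
Then the next iterate is (x, y)₁ = (-0.2278, -1.4667).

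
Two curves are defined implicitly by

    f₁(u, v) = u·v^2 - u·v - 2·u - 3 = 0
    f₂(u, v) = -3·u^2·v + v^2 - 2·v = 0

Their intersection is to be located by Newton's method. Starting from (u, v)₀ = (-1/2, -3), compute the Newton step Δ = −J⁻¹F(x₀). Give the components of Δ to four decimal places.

At (-1/2, -3): F = (-8.0000, 17.2500).
Jacobian J = [[v^2 - v - 2, 2·u·v - u], [-6·u·v, -3·u^2 + 2·v - 2]].
At the point, J = [[10.0000, 3.5000], [-9.0000, -8.7500]] (det J = -56.0000).
Solving J·Δ = −F gives Δ = (0.1719, 1.7946).

(0.1719, 1.7946)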